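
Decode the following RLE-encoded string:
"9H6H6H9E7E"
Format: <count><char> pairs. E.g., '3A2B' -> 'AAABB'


Expanding each <count><char> pair:
  9H -> 'HHHHHHHHH'
  6H -> 'HHHHHH'
  6H -> 'HHHHHH'
  9E -> 'EEEEEEEEE'
  7E -> 'EEEEEEE'

Decoded = HHHHHHHHHHHHHHHHHHHHHEEEEEEEEEEEEEEEE


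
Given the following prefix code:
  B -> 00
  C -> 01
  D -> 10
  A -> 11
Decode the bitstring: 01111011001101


Decoding step by step:
Bits 01 -> C
Bits 11 -> A
Bits 10 -> D
Bits 11 -> A
Bits 00 -> B
Bits 11 -> A
Bits 01 -> C


Decoded message: CADABAC


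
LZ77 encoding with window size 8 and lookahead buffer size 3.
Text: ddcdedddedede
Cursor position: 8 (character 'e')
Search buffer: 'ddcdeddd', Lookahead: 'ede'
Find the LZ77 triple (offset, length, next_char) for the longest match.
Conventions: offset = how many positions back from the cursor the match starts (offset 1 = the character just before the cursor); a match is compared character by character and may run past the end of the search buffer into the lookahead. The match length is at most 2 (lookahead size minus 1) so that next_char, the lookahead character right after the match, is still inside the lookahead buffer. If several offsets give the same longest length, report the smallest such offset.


Try each offset into the search buffer:
  offset=1 (pos 7, char 'd'): match length 0
  offset=2 (pos 6, char 'd'): match length 0
  offset=3 (pos 5, char 'd'): match length 0
  offset=4 (pos 4, char 'e'): match length 2
  offset=5 (pos 3, char 'd'): match length 0
  offset=6 (pos 2, char 'c'): match length 0
  offset=7 (pos 1, char 'd'): match length 0
  offset=8 (pos 0, char 'd'): match length 0
Longest match has length 2 at offset 4.
next_char = character at position 8 + 2 = 10 -> 'e'

Best match: offset=4, length=2 (matching 'ed' starting at position 4)
LZ77 triple: (4, 2, 'e')


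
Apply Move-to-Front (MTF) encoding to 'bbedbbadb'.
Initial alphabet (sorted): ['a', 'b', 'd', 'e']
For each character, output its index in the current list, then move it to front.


MTF encoding:
'b': index 1 in ['a', 'b', 'd', 'e'] -> ['b', 'a', 'd', 'e']
'b': index 0 in ['b', 'a', 'd', 'e'] -> ['b', 'a', 'd', 'e']
'e': index 3 in ['b', 'a', 'd', 'e'] -> ['e', 'b', 'a', 'd']
'd': index 3 in ['e', 'b', 'a', 'd'] -> ['d', 'e', 'b', 'a']
'b': index 2 in ['d', 'e', 'b', 'a'] -> ['b', 'd', 'e', 'a']
'b': index 0 in ['b', 'd', 'e', 'a'] -> ['b', 'd', 'e', 'a']
'a': index 3 in ['b', 'd', 'e', 'a'] -> ['a', 'b', 'd', 'e']
'd': index 2 in ['a', 'b', 'd', 'e'] -> ['d', 'a', 'b', 'e']
'b': index 2 in ['d', 'a', 'b', 'e'] -> ['b', 'd', 'a', 'e']


Output: [1, 0, 3, 3, 2, 0, 3, 2, 2]


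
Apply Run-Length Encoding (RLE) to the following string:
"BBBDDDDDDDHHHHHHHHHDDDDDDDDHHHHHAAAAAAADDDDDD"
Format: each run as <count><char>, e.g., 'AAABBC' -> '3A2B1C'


Scanning runs left to right:
  i=0: run of 'B' x 3 -> '3B'
  i=3: run of 'D' x 7 -> '7D'
  i=10: run of 'H' x 9 -> '9H'
  i=19: run of 'D' x 8 -> '8D'
  i=27: run of 'H' x 5 -> '5H'
  i=32: run of 'A' x 7 -> '7A'
  i=39: run of 'D' x 6 -> '6D'

RLE = 3B7D9H8D5H7A6D


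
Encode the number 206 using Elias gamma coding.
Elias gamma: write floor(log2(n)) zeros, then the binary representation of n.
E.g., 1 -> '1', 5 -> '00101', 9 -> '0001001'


num_bits = floor(log2(206)) + 1 = 8
leading_zeros = num_bits - 1 = 7
binary(206) = 11001110

Elias gamma(206) = '0000000' + '11001110' = 000000011001110 (15 bits)


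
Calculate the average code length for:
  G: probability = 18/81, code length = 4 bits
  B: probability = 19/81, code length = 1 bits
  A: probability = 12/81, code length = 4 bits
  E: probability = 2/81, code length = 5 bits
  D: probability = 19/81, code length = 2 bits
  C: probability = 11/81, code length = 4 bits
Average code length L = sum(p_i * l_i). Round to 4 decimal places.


Weighted contributions p_i * l_i:
  G: (18/81) * 4 = 72/81
  B: (19/81) * 1 = 19/81
  A: (12/81) * 4 = 48/81
  E: (2/81) * 5 = 10/81
  D: (19/81) * 2 = 38/81
  C: (11/81) * 4 = 44/81
Sum = (72 + 19 + 48 + 10 + 38 + 44)/81 = 231/81

L = 231/81 = 2.8519 bits/symbol


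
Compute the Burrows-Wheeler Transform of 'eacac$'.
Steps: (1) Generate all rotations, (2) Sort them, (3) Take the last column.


Rotations (sorted):
  0: $eacac -> last char: c
  1: ac$eac -> last char: c
  2: acac$e -> last char: e
  3: c$eaca -> last char: a
  4: cac$ea -> last char: a
  5: eacac$ -> last char: $


BWT = cceaa$


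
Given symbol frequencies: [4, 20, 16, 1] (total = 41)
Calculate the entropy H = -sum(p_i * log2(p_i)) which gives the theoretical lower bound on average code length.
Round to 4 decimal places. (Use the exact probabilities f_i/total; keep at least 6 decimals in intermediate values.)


Per-symbol terms -p_i * log2(p_i) with p_i = f_i/41:
  p = 4/41 = 0.097561: log2(p) = -3.357552, -p*log2(p) = 0.327566
  p = 20/41 = 0.487805: log2(p) = -1.035624, -p*log2(p) = 0.505182
  p = 16/41 = 0.390244: log2(p) = -1.357552, -p*log2(p) = 0.529776
  p = 1/41 = 0.024390: log2(p) = -5.357552, -p*log2(p) = 0.130672
H = 0.327566 + 0.505182 + 0.529776 + 0.130672 = 1.493196

H = 1.4932 bits/symbol


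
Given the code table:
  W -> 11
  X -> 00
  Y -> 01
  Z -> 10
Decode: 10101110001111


Decoding:
10 -> Z
10 -> Z
11 -> W
10 -> Z
00 -> X
11 -> W
11 -> W


Result: ZZWZXWW


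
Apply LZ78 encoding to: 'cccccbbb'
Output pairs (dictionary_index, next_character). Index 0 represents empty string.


LZ78 encoding steps:
Dictionary: {0: ''}
Step 1: w='' (idx 0), next='c' -> output (0, 'c'), add 'c' as idx 1
Step 2: w='c' (idx 1), next='c' -> output (1, 'c'), add 'cc' as idx 2
Step 3: w='cc' (idx 2), next='b' -> output (2, 'b'), add 'ccb' as idx 3
Step 4: w='' (idx 0), next='b' -> output (0, 'b'), add 'b' as idx 4
Step 5: w='b' (idx 4), end of input -> output (4, '')


Encoded: [(0, 'c'), (1, 'c'), (2, 'b'), (0, 'b'), (4, '')]


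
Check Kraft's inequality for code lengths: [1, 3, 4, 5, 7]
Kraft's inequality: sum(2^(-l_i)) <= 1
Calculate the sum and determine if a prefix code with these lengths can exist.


Sum = 2^(-1) + 2^(-3) + 2^(-4) + 2^(-5) + 2^(-7)
    = 0.5 + 0.125 + 0.0625 + 0.03125 + 0.0078125
    = 93/128 = 0.7265625
Since 0.7265625 <= 1, Kraft's inequality IS satisfied.
A prefix code with these lengths CAN exist.

Kraft sum = 0.7265625. Satisfied.


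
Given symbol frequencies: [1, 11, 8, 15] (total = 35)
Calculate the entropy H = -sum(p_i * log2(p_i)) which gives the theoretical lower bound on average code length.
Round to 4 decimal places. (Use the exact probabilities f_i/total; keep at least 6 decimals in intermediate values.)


Per-symbol terms -p_i * log2(p_i) with p_i = f_i/35:
  p = 1/35 = 0.028571: log2(p) = -5.129283, -p*log2(p) = 0.146551
  p = 11/35 = 0.314286: log2(p) = -1.669851, -p*log2(p) = 0.524810
  p = 8/35 = 0.228571: log2(p) = -2.129283, -p*log2(p) = 0.486693
  p = 15/35 = 0.428571: log2(p) = -1.222392, -p*log2(p) = 0.523882
H = 0.146551 + 0.524810 + 0.486693 + 0.523882 = 1.681936

H = 1.6819 bits/symbol


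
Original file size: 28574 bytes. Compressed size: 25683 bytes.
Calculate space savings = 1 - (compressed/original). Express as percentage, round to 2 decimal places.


ratio = compressed/original = 25683/28574 = 0.898824
savings = 1 - ratio = 1 - 0.898824 = 0.101176
as a percentage: 0.101176 * 100 = 10.12%

Space savings = 1 - 25683/28574 = 10.12%


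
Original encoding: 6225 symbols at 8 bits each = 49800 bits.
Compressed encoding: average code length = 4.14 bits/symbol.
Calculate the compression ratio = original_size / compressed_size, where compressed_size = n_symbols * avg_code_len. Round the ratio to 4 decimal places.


original_size = n_symbols * orig_bits = 6225 * 8 = 49800 bits
compressed_size = n_symbols * avg_code_len = 6225 * 4.14 = 25771.5 bits
ratio = original_size / compressed_size = 49800 / 25771.5 = 1.9324

Compression ratio = 1.9324


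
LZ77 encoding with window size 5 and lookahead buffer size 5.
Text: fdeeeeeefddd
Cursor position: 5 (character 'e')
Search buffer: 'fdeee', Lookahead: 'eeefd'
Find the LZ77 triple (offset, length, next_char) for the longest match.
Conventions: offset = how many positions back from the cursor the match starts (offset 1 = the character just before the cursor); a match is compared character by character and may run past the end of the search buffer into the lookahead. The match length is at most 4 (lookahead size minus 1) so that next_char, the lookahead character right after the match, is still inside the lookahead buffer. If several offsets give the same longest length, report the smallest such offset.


Try each offset into the search buffer:
  offset=1 (pos 4, char 'e'): match length 3
  offset=2 (pos 3, char 'e'): match length 3
  offset=3 (pos 2, char 'e'): match length 3
  offset=4 (pos 1, char 'd'): match length 0
  offset=5 (pos 0, char 'f'): match length 0
Longest match has length 3, found at offsets 1, 2, 3; take the smallest, offset 1.
next_char = character at position 5 + 3 = 8 -> 'f'

Best match: offset=1, length=3 (matching 'eee' starting at position 4)
LZ77 triple: (1, 3, 'f')


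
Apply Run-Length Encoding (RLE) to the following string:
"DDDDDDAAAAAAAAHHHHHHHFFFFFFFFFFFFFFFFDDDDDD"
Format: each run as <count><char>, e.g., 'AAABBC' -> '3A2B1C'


Scanning runs left to right:
  i=0: run of 'D' x 6 -> '6D'
  i=6: run of 'A' x 8 -> '8A'
  i=14: run of 'H' x 7 -> '7H'
  i=21: run of 'F' x 16 -> '16F'
  i=37: run of 'D' x 6 -> '6D'

RLE = 6D8A7H16F6D


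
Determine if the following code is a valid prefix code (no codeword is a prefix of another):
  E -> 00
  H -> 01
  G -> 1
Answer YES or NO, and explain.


Checking each pair (does one codeword prefix another?):
  E='00' vs H='01': no prefix
  E='00' vs G='1': no prefix
  H='01' vs E='00': no prefix
  H='01' vs G='1': no prefix
  G='1' vs E='00': no prefix
  G='1' vs H='01': no prefix
No violation found over all pairs.

YES -- this is a valid prefix code. No codeword is a prefix of any other codeword.


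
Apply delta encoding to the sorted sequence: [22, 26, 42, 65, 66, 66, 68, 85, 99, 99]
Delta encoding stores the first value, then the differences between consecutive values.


First value: 22
Deltas:
  26 - 22 = 4
  42 - 26 = 16
  65 - 42 = 23
  66 - 65 = 1
  66 - 66 = 0
  68 - 66 = 2
  85 - 68 = 17
  99 - 85 = 14
  99 - 99 = 0


Delta encoded: [22, 4, 16, 23, 1, 0, 2, 17, 14, 0]


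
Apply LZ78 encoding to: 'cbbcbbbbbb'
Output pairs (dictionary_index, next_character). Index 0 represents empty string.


LZ78 encoding steps:
Dictionary: {0: ''}
Step 1: w='' (idx 0), next='c' -> output (0, 'c'), add 'c' as idx 1
Step 2: w='' (idx 0), next='b' -> output (0, 'b'), add 'b' as idx 2
Step 3: w='b' (idx 2), next='c' -> output (2, 'c'), add 'bc' as idx 3
Step 4: w='b' (idx 2), next='b' -> output (2, 'b'), add 'bb' as idx 4
Step 5: w='bb' (idx 4), next='b' -> output (4, 'b'), add 'bbb' as idx 5
Step 6: w='b' (idx 2), end of input -> output (2, '')


Encoded: [(0, 'c'), (0, 'b'), (2, 'c'), (2, 'b'), (4, 'b'), (2, '')]


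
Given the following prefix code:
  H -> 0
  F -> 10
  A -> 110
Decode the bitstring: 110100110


Decoding step by step:
Bits 110 -> A
Bits 10 -> F
Bits 0 -> H
Bits 110 -> A


Decoded message: AFHA


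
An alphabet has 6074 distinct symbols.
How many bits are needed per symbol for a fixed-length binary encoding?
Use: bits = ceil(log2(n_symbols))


log2(6074) = 12.5684
Bracket: 2^12 = 4096 < 6074 <= 2^13 = 8192
So ceil(log2(6074)) = 13

bits = ceil(log2(6074)) = ceil(12.5684) = 13 bits


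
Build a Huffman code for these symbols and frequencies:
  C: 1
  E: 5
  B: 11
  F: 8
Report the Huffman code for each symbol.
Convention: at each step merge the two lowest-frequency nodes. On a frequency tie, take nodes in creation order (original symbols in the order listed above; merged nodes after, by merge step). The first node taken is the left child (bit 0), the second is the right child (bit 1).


Huffman tree construction:
Step 1: Merge C(1) + E(5) = 6
Step 2: Merge (C+E)(6) + F(8) = 14
Step 3: Merge B(11) + ((C+E)+F)(14) = 25
Read each symbol's code off the tree from the root (left child = 0, right child = 1).

Codes:
  C: 100 (length 3)
  E: 101 (length 3)
  B: 0 (length 1)
  F: 11 (length 2)
Average code length: 45/25 = 1.8000 bits/symbol


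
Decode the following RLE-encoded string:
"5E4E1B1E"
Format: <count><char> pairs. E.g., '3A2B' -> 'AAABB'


Expanding each <count><char> pair:
  5E -> 'EEEEE'
  4E -> 'EEEE'
  1B -> 'B'
  1E -> 'E'

Decoded = EEEEEEEEEBE


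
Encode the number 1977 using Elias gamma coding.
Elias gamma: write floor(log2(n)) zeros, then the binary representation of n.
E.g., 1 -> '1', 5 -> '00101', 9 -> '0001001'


num_bits = floor(log2(1977)) + 1 = 11
leading_zeros = num_bits - 1 = 10
binary(1977) = 11110111001

Elias gamma(1977) = '0000000000' + '11110111001' = 000000000011110111001 (21 bits)


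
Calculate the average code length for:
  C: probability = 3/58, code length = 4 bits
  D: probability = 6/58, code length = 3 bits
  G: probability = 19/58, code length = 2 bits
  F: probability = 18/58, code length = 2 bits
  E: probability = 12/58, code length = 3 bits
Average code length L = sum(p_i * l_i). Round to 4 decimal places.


Weighted contributions p_i * l_i:
  C: (3/58) * 4 = 12/58
  D: (6/58) * 3 = 18/58
  G: (19/58) * 2 = 38/58
  F: (18/58) * 2 = 36/58
  E: (12/58) * 3 = 36/58
Sum = (12 + 18 + 38 + 36 + 36)/58 = 140/58

L = 140/58 = 2.4138 bits/symbol


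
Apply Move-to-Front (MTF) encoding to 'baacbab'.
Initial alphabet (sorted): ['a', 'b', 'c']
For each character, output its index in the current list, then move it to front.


MTF encoding:
'b': index 1 in ['a', 'b', 'c'] -> ['b', 'a', 'c']
'a': index 1 in ['b', 'a', 'c'] -> ['a', 'b', 'c']
'a': index 0 in ['a', 'b', 'c'] -> ['a', 'b', 'c']
'c': index 2 in ['a', 'b', 'c'] -> ['c', 'a', 'b']
'b': index 2 in ['c', 'a', 'b'] -> ['b', 'c', 'a']
'a': index 2 in ['b', 'c', 'a'] -> ['a', 'b', 'c']
'b': index 1 in ['a', 'b', 'c'] -> ['b', 'a', 'c']


Output: [1, 1, 0, 2, 2, 2, 1]


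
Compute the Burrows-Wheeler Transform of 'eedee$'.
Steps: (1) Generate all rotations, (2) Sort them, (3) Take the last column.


Rotations (sorted):
  0: $eedee -> last char: e
  1: dee$ee -> last char: e
  2: e$eede -> last char: e
  3: edee$e -> last char: e
  4: ee$eed -> last char: d
  5: eedee$ -> last char: $


BWT = eeeed$


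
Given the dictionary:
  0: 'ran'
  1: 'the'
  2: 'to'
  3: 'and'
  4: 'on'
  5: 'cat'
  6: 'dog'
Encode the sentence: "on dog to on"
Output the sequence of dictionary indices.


Look up each word in the dictionary:
  'on' -> 4
  'dog' -> 6
  'to' -> 2
  'on' -> 4

Encoded: [4, 6, 2, 4]


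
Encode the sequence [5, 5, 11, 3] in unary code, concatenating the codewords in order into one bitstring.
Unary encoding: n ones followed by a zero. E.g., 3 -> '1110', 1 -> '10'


Encode each number as n ones followed by a terminating 0:
  5 -> 111110 (6 bits)
  5 -> 111110 (6 bits)
  11 -> 111111111110 (12 bits)
  3 -> 1110 (4 bits)
Total length = 6 + 6 + 12 + 4 = 28 bits.

Unary([5, 5, 11, 3]) = 1111101111101111111111101110 (28 bits)


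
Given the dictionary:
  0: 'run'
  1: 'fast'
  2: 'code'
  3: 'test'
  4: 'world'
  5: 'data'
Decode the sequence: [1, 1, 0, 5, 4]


Look up each index in the dictionary:
  1 -> 'fast'
  1 -> 'fast'
  0 -> 'run'
  5 -> 'data'
  4 -> 'world'

Decoded: "fast fast run data world"


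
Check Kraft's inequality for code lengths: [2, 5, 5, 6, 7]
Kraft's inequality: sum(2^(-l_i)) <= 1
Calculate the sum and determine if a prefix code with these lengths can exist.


Sum = 2^(-2) + 2^(-5) + 2^(-5) + 2^(-6) + 2^(-7)
    = 0.25 + 0.03125 + 0.03125 + 0.015625 + 0.0078125
    = 43/128 = 0.3359375
Since 0.3359375 <= 1, Kraft's inequality IS satisfied.
A prefix code with these lengths CAN exist.

Kraft sum = 0.3359375. Satisfied.


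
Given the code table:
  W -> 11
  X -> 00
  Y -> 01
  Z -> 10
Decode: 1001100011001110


Decoding:
10 -> Z
01 -> Y
10 -> Z
00 -> X
11 -> W
00 -> X
11 -> W
10 -> Z


Result: ZYZXWXWZ


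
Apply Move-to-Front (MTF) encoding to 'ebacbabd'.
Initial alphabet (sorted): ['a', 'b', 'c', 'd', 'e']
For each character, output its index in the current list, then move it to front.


MTF encoding:
'e': index 4 in ['a', 'b', 'c', 'd', 'e'] -> ['e', 'a', 'b', 'c', 'd']
'b': index 2 in ['e', 'a', 'b', 'c', 'd'] -> ['b', 'e', 'a', 'c', 'd']
'a': index 2 in ['b', 'e', 'a', 'c', 'd'] -> ['a', 'b', 'e', 'c', 'd']
'c': index 3 in ['a', 'b', 'e', 'c', 'd'] -> ['c', 'a', 'b', 'e', 'd']
'b': index 2 in ['c', 'a', 'b', 'e', 'd'] -> ['b', 'c', 'a', 'e', 'd']
'a': index 2 in ['b', 'c', 'a', 'e', 'd'] -> ['a', 'b', 'c', 'e', 'd']
'b': index 1 in ['a', 'b', 'c', 'e', 'd'] -> ['b', 'a', 'c', 'e', 'd']
'd': index 4 in ['b', 'a', 'c', 'e', 'd'] -> ['d', 'b', 'a', 'c', 'e']


Output: [4, 2, 2, 3, 2, 2, 1, 4]


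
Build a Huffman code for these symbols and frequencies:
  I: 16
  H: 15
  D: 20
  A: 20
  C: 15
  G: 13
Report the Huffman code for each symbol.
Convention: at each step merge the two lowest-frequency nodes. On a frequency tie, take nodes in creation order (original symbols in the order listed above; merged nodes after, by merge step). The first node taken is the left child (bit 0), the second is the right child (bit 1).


Huffman tree construction:
Step 1: Merge G(13) + H(15) = 28
Step 2: Merge C(15) + I(16) = 31
Step 3: Merge D(20) + A(20) = 40
Step 4: Merge (G+H)(28) + (C+I)(31) = 59
Step 5: Merge (D+A)(40) + ((G+H)+(C+I))(59) = 99
Read each symbol's code off the tree from the root (left child = 0, right child = 1).

Codes:
  I: 111 (length 3)
  H: 101 (length 3)
  D: 00 (length 2)
  A: 01 (length 2)
  C: 110 (length 3)
  G: 100 (length 3)
Average code length: 257/99 = 2.5960 bits/symbol


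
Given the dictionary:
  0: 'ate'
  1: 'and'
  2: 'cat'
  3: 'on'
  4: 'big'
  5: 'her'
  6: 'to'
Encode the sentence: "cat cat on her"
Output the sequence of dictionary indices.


Look up each word in the dictionary:
  'cat' -> 2
  'cat' -> 2
  'on' -> 3
  'her' -> 5

Encoded: [2, 2, 3, 5]


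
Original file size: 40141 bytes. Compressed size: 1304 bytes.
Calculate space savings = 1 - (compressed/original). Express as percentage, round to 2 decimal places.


ratio = compressed/original = 1304/40141 = 0.032485
savings = 1 - ratio = 1 - 0.032485 = 0.967515
as a percentage: 0.967515 * 100 = 96.75%

Space savings = 1 - 1304/40141 = 96.75%


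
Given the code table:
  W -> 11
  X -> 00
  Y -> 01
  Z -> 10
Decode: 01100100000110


Decoding:
01 -> Y
10 -> Z
01 -> Y
00 -> X
00 -> X
01 -> Y
10 -> Z


Result: YZYXXYZ


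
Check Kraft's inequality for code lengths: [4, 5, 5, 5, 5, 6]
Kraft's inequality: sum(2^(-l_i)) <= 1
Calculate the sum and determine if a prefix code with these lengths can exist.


Sum = 2^(-4) + 2^(-5) + 2^(-5) + 2^(-5) + 2^(-5) + 2^(-6)
    = 0.0625 + 0.03125 + 0.03125 + 0.03125 + 0.03125 + 0.015625
    = 13/64 = 0.203125
Since 0.203125 <= 1, Kraft's inequality IS satisfied.
A prefix code with these lengths CAN exist.

Kraft sum = 0.203125. Satisfied.


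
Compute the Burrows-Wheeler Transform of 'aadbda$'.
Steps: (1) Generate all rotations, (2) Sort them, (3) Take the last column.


Rotations (sorted):
  0: $aadbda -> last char: a
  1: a$aadbd -> last char: d
  2: aadbda$ -> last char: $
  3: adbda$a -> last char: a
  4: bda$aad -> last char: d
  5: da$aadb -> last char: b
  6: dbda$aa -> last char: a


BWT = ad$adba


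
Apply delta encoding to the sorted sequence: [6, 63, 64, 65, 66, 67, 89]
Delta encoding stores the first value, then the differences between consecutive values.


First value: 6
Deltas:
  63 - 6 = 57
  64 - 63 = 1
  65 - 64 = 1
  66 - 65 = 1
  67 - 66 = 1
  89 - 67 = 22


Delta encoded: [6, 57, 1, 1, 1, 1, 22]


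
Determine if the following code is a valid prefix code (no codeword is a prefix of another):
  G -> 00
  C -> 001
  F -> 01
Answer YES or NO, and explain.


Checking each pair (does one codeword prefix another?):
  G='00' vs C='001': prefix -- VIOLATION

NO -- this is NOT a valid prefix code. G (00) is a prefix of C (001).


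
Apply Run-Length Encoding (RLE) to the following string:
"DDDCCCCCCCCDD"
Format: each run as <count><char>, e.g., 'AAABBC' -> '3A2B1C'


Scanning runs left to right:
  i=0: run of 'D' x 3 -> '3D'
  i=3: run of 'C' x 8 -> '8C'
  i=11: run of 'D' x 2 -> '2D'

RLE = 3D8C2D


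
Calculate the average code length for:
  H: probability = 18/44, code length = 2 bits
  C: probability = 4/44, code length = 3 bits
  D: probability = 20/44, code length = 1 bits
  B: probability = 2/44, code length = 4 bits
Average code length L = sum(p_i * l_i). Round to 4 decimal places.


Weighted contributions p_i * l_i:
  H: (18/44) * 2 = 36/44
  C: (4/44) * 3 = 12/44
  D: (20/44) * 1 = 20/44
  B: (2/44) * 4 = 8/44
Sum = (36 + 12 + 20 + 8)/44 = 76/44

L = 76/44 = 1.7273 bits/symbol


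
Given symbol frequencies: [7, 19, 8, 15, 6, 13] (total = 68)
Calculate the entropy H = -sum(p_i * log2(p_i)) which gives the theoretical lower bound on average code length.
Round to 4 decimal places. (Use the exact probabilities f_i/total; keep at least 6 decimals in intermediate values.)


Per-symbol terms -p_i * log2(p_i) with p_i = f_i/68:
  p = 7/68 = 0.102941: log2(p) = -3.280108, -p*log2(p) = 0.337658
  p = 19/68 = 0.279412: log2(p) = -1.839535, -p*log2(p) = 0.513988
  p = 8/68 = 0.117647: log2(p) = -3.087463, -p*log2(p) = 0.363231
  p = 15/68 = 0.220588: log2(p) = -2.180572, -p*log2(p) = 0.481009
  p = 6/68 = 0.088235: log2(p) = -3.502500, -p*log2(p) = 0.309044
  p = 13/68 = 0.191176: log2(p) = -2.387023, -p*log2(p) = 0.456343
H = 0.337658 + 0.513988 + 0.363231 + 0.481009 + 0.309044 + 0.456343 = 2.461273

H = 2.4613 bits/symbol


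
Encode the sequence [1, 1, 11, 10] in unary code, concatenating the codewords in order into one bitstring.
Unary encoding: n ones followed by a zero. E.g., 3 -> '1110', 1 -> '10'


Encode each number as n ones followed by a terminating 0:
  1 -> 10 (2 bits)
  1 -> 10 (2 bits)
  11 -> 111111111110 (12 bits)
  10 -> 11111111110 (11 bits)
Total length = 2 + 2 + 12 + 11 = 27 bits.

Unary([1, 1, 11, 10]) = 101011111111111011111111110 (27 bits)


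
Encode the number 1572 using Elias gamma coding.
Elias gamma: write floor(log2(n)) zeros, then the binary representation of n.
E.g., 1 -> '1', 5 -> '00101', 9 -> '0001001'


num_bits = floor(log2(1572)) + 1 = 11
leading_zeros = num_bits - 1 = 10
binary(1572) = 11000100100

Elias gamma(1572) = '0000000000' + '11000100100' = 000000000011000100100 (21 bits)


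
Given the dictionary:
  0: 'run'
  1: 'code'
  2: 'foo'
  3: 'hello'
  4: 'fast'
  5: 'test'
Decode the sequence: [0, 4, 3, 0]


Look up each index in the dictionary:
  0 -> 'run'
  4 -> 'fast'
  3 -> 'hello'
  0 -> 'run'

Decoded: "run fast hello run"


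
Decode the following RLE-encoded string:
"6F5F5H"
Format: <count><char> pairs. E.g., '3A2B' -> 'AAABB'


Expanding each <count><char> pair:
  6F -> 'FFFFFF'
  5F -> 'FFFFF'
  5H -> 'HHHHH'

Decoded = FFFFFFFFFFFHHHHH


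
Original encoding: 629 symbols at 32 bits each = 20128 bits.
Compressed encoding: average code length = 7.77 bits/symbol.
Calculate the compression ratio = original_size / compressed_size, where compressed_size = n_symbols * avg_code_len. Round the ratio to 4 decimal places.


original_size = n_symbols * orig_bits = 629 * 32 = 20128 bits
compressed_size = n_symbols * avg_code_len = 629 * 7.77 = 4887.33 bits
ratio = original_size / compressed_size = 20128 / 4887.33 = 4.1184

Compression ratio = 4.1184


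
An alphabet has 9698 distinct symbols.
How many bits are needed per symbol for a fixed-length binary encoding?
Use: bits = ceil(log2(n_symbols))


log2(9698) = 13.2435
Bracket: 2^13 = 8192 < 9698 <= 2^14 = 16384
So ceil(log2(9698)) = 14

bits = ceil(log2(9698)) = ceil(13.2435) = 14 bits


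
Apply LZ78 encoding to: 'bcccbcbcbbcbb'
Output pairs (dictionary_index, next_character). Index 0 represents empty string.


LZ78 encoding steps:
Dictionary: {0: ''}
Step 1: w='' (idx 0), next='b' -> output (0, 'b'), add 'b' as idx 1
Step 2: w='' (idx 0), next='c' -> output (0, 'c'), add 'c' as idx 2
Step 3: w='c' (idx 2), next='c' -> output (2, 'c'), add 'cc' as idx 3
Step 4: w='b' (idx 1), next='c' -> output (1, 'c'), add 'bc' as idx 4
Step 5: w='bc' (idx 4), next='b' -> output (4, 'b'), add 'bcb' as idx 5
Step 6: w='bcb' (idx 5), next='b' -> output (5, 'b'), add 'bcbb' as idx 6


Encoded: [(0, 'b'), (0, 'c'), (2, 'c'), (1, 'c'), (4, 'b'), (5, 'b')]


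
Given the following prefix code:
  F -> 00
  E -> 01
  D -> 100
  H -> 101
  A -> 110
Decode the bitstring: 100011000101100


Decoding step by step:
Bits 100 -> D
Bits 01 -> E
Bits 100 -> D
Bits 01 -> E
Bits 01 -> E
Bits 100 -> D


Decoded message: DEDEED


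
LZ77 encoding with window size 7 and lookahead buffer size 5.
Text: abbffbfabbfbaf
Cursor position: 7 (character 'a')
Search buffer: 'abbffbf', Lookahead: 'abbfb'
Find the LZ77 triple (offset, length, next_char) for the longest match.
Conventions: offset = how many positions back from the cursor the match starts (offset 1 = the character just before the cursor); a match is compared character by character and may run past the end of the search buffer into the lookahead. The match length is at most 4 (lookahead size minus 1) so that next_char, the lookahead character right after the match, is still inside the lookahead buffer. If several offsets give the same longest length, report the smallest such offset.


Try each offset into the search buffer:
  offset=1 (pos 6, char 'f'): match length 0
  offset=2 (pos 5, char 'b'): match length 0
  offset=3 (pos 4, char 'f'): match length 0
  offset=4 (pos 3, char 'f'): match length 0
  offset=5 (pos 2, char 'b'): match length 0
  offset=6 (pos 1, char 'b'): match length 0
  offset=7 (pos 0, char 'a'): match length 4
Longest match has length 4 at offset 7.
next_char = character at position 7 + 4 = 11 -> 'b'

Best match: offset=7, length=4 (matching 'abbf' starting at position 0)
LZ77 triple: (7, 4, 'b')


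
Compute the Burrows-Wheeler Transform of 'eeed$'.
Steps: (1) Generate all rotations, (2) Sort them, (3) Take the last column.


Rotations (sorted):
  0: $eeed -> last char: d
  1: d$eee -> last char: e
  2: ed$ee -> last char: e
  3: eed$e -> last char: e
  4: eeed$ -> last char: $


BWT = deee$


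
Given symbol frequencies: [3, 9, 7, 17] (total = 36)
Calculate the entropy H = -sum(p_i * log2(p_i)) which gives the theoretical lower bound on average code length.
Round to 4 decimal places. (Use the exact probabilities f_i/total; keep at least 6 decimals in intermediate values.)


Per-symbol terms -p_i * log2(p_i) with p_i = f_i/36:
  p = 3/36 = 0.083333: log2(p) = -3.584963, -p*log2(p) = 0.298747
  p = 9/36 = 0.250000: log2(p) = -2.000000, -p*log2(p) = 0.500000
  p = 7/36 = 0.194444: log2(p) = -2.362570, -p*log2(p) = 0.459389
  p = 17/36 = 0.472222: log2(p) = -1.082462, -p*log2(p) = 0.511163
H = 0.298747 + 0.500000 + 0.459389 + 0.511163 = 1.769299

H = 1.7693 bits/symbol


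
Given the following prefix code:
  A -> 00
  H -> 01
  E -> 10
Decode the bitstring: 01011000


Decoding step by step:
Bits 01 -> H
Bits 01 -> H
Bits 10 -> E
Bits 00 -> A


Decoded message: HHEA


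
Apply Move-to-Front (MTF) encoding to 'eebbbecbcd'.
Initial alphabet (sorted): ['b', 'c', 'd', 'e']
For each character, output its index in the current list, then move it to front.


MTF encoding:
'e': index 3 in ['b', 'c', 'd', 'e'] -> ['e', 'b', 'c', 'd']
'e': index 0 in ['e', 'b', 'c', 'd'] -> ['e', 'b', 'c', 'd']
'b': index 1 in ['e', 'b', 'c', 'd'] -> ['b', 'e', 'c', 'd']
'b': index 0 in ['b', 'e', 'c', 'd'] -> ['b', 'e', 'c', 'd']
'b': index 0 in ['b', 'e', 'c', 'd'] -> ['b', 'e', 'c', 'd']
'e': index 1 in ['b', 'e', 'c', 'd'] -> ['e', 'b', 'c', 'd']
'c': index 2 in ['e', 'b', 'c', 'd'] -> ['c', 'e', 'b', 'd']
'b': index 2 in ['c', 'e', 'b', 'd'] -> ['b', 'c', 'e', 'd']
'c': index 1 in ['b', 'c', 'e', 'd'] -> ['c', 'b', 'e', 'd']
'd': index 3 in ['c', 'b', 'e', 'd'] -> ['d', 'c', 'b', 'e']


Output: [3, 0, 1, 0, 0, 1, 2, 2, 1, 3]


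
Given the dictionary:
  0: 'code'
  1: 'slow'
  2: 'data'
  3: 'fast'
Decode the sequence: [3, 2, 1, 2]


Look up each index in the dictionary:
  3 -> 'fast'
  2 -> 'data'
  1 -> 'slow'
  2 -> 'data'

Decoded: "fast data slow data"


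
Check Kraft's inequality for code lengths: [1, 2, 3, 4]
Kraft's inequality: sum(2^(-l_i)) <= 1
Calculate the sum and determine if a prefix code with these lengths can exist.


Sum = 2^(-1) + 2^(-2) + 2^(-3) + 2^(-4)
    = 0.5 + 0.25 + 0.125 + 0.0625
    = 15/16 = 0.9375
Since 0.9375 <= 1, Kraft's inequality IS satisfied.
A prefix code with these lengths CAN exist.

Kraft sum = 0.9375. Satisfied.


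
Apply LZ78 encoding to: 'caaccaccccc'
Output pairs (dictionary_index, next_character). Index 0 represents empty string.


LZ78 encoding steps:
Dictionary: {0: ''}
Step 1: w='' (idx 0), next='c' -> output (0, 'c'), add 'c' as idx 1
Step 2: w='' (idx 0), next='a' -> output (0, 'a'), add 'a' as idx 2
Step 3: w='a' (idx 2), next='c' -> output (2, 'c'), add 'ac' as idx 3
Step 4: w='c' (idx 1), next='a' -> output (1, 'a'), add 'ca' as idx 4
Step 5: w='c' (idx 1), next='c' -> output (1, 'c'), add 'cc' as idx 5
Step 6: w='cc' (idx 5), next='c' -> output (5, 'c'), add 'ccc' as idx 6


Encoded: [(0, 'c'), (0, 'a'), (2, 'c'), (1, 'a'), (1, 'c'), (5, 'c')]


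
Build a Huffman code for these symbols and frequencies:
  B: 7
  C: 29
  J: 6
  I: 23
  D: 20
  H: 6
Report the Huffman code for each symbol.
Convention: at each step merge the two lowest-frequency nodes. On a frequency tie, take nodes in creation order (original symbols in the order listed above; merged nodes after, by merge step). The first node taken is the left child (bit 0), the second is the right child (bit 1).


Huffman tree construction:
Step 1: Merge J(6) + H(6) = 12
Step 2: Merge B(7) + (J+H)(12) = 19
Step 3: Merge (B+(J+H))(19) + D(20) = 39
Step 4: Merge I(23) + C(29) = 52
Step 5: Merge ((B+(J+H))+D)(39) + (I+C)(52) = 91
Read each symbol's code off the tree from the root (left child = 0, right child = 1).

Codes:
  B: 000 (length 3)
  C: 11 (length 2)
  J: 0010 (length 4)
  I: 10 (length 2)
  D: 01 (length 2)
  H: 0011 (length 4)
Average code length: 213/91 = 2.3407 bits/symbol


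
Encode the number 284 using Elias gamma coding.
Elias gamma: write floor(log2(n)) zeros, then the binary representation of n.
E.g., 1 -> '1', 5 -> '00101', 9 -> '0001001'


num_bits = floor(log2(284)) + 1 = 9
leading_zeros = num_bits - 1 = 8
binary(284) = 100011100

Elias gamma(284) = '00000000' + '100011100' = 00000000100011100 (17 bits)


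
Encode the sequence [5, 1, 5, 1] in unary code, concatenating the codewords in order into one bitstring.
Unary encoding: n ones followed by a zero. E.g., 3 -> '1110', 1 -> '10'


Encode each number as n ones followed by a terminating 0:
  5 -> 111110 (6 bits)
  1 -> 10 (2 bits)
  5 -> 111110 (6 bits)
  1 -> 10 (2 bits)
Total length = 6 + 2 + 6 + 2 = 16 bits.

Unary([5, 1, 5, 1]) = 1111101011111010 (16 bits)


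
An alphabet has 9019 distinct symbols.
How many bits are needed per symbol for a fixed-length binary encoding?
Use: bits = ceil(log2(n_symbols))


log2(9019) = 13.1388
Bracket: 2^13 = 8192 < 9019 <= 2^14 = 16384
So ceil(log2(9019)) = 14

bits = ceil(log2(9019)) = ceil(13.1388) = 14 bits


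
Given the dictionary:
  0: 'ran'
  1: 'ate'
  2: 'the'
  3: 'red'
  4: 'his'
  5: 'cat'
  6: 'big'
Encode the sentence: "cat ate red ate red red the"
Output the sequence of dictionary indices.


Look up each word in the dictionary:
  'cat' -> 5
  'ate' -> 1
  'red' -> 3
  'ate' -> 1
  'red' -> 3
  'red' -> 3
  'the' -> 2

Encoded: [5, 1, 3, 1, 3, 3, 2]


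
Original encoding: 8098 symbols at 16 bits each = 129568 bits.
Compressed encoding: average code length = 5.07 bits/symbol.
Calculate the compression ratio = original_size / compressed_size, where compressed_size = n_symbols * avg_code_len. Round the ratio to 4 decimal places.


original_size = n_symbols * orig_bits = 8098 * 16 = 129568 bits
compressed_size = n_symbols * avg_code_len = 8098 * 5.07 = 41056.86 bits
ratio = original_size / compressed_size = 129568 / 41056.86 = 3.1558

Compression ratio = 3.1558


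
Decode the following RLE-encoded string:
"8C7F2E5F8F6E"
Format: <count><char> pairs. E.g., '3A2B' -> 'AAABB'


Expanding each <count><char> pair:
  8C -> 'CCCCCCCC'
  7F -> 'FFFFFFF'
  2E -> 'EE'
  5F -> 'FFFFF'
  8F -> 'FFFFFFFF'
  6E -> 'EEEEEE'

Decoded = CCCCCCCCFFFFFFFEEFFFFFFFFFFFFFEEEEEE


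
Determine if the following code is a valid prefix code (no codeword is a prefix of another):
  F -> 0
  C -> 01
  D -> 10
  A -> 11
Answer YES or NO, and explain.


Checking each pair (does one codeword prefix another?):
  F='0' vs C='01': prefix -- VIOLATION

NO -- this is NOT a valid prefix code. F (0) is a prefix of C (01).


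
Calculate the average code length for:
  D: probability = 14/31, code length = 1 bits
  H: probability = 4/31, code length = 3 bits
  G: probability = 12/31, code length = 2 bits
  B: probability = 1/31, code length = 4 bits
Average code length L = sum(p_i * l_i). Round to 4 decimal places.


Weighted contributions p_i * l_i:
  D: (14/31) * 1 = 14/31
  H: (4/31) * 3 = 12/31
  G: (12/31) * 2 = 24/31
  B: (1/31) * 4 = 4/31
Sum = (14 + 12 + 24 + 4)/31 = 54/31

L = 54/31 = 1.7419 bits/symbol


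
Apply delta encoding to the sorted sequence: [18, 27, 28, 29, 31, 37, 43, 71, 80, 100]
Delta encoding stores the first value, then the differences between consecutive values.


First value: 18
Deltas:
  27 - 18 = 9
  28 - 27 = 1
  29 - 28 = 1
  31 - 29 = 2
  37 - 31 = 6
  43 - 37 = 6
  71 - 43 = 28
  80 - 71 = 9
  100 - 80 = 20


Delta encoded: [18, 9, 1, 1, 2, 6, 6, 28, 9, 20]


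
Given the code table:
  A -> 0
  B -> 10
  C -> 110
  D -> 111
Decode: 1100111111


Decoding:
110 -> C
0 -> A
111 -> D
111 -> D


Result: CADD


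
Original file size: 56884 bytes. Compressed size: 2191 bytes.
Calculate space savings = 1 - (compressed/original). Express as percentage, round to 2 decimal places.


ratio = compressed/original = 2191/56884 = 0.038517
savings = 1 - ratio = 1 - 0.038517 = 0.961483
as a percentage: 0.961483 * 100 = 96.15%

Space savings = 1 - 2191/56884 = 96.15%


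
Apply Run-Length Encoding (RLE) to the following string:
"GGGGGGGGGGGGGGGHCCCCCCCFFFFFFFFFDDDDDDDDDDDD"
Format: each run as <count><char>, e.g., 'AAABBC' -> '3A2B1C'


Scanning runs left to right:
  i=0: run of 'G' x 15 -> '15G'
  i=15: run of 'H' x 1 -> '1H'
  i=16: run of 'C' x 7 -> '7C'
  i=23: run of 'F' x 9 -> '9F'
  i=32: run of 'D' x 12 -> '12D'

RLE = 15G1H7C9F12D


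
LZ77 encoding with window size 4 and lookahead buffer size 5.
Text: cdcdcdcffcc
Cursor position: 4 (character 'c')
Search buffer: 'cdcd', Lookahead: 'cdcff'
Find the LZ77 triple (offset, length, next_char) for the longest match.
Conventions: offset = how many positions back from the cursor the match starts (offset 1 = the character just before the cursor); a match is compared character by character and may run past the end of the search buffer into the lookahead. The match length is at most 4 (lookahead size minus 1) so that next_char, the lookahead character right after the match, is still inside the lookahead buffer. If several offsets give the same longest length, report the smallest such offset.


Try each offset into the search buffer:
  offset=1 (pos 3, char 'd'): match length 0
  offset=2 (pos 2, char 'c'): match length 3
  offset=3 (pos 1, char 'd'): match length 0
  offset=4 (pos 0, char 'c'): match length 3
Longest match has length 3, found at offsets 2, 4; take the smallest, offset 2.
next_char = character at position 4 + 3 = 7 -> 'f'

Best match: offset=2, length=3 (matching 'cdc' starting at position 2)
LZ77 triple: (2, 3, 'f')


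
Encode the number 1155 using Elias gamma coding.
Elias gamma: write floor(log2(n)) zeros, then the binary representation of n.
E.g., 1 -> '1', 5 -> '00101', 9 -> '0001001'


num_bits = floor(log2(1155)) + 1 = 11
leading_zeros = num_bits - 1 = 10
binary(1155) = 10010000011

Elias gamma(1155) = '0000000000' + '10010000011' = 000000000010010000011 (21 bits)


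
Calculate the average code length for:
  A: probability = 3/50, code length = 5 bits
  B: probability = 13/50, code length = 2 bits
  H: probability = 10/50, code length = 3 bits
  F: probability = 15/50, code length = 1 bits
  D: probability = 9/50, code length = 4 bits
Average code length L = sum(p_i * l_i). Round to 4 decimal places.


Weighted contributions p_i * l_i:
  A: (3/50) * 5 = 15/50
  B: (13/50) * 2 = 26/50
  H: (10/50) * 3 = 30/50
  F: (15/50) * 1 = 15/50
  D: (9/50) * 4 = 36/50
Sum = (15 + 26 + 30 + 15 + 36)/50 = 122/50

L = 122/50 = 2.4400 bits/symbol


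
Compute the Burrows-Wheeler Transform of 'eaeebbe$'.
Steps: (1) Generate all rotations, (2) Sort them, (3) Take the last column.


Rotations (sorted):
  0: $eaeebbe -> last char: e
  1: aeebbe$e -> last char: e
  2: bbe$eaee -> last char: e
  3: be$eaeeb -> last char: b
  4: e$eaeebb -> last char: b
  5: eaeebbe$ -> last char: $
  6: ebbe$eae -> last char: e
  7: eebbe$ea -> last char: a


BWT = eeebb$ea


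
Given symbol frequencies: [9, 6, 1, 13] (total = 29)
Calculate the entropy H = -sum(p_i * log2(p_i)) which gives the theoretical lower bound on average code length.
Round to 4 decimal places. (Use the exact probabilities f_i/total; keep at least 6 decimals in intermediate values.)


Per-symbol terms -p_i * log2(p_i) with p_i = f_i/29:
  p = 9/29 = 0.310345: log2(p) = -1.688056, -p*log2(p) = 0.523879
  p = 6/29 = 0.206897: log2(p) = -2.273018, -p*log2(p) = 0.470280
  p = 1/29 = 0.034483: log2(p) = -4.857981, -p*log2(p) = 0.167517
  p = 13/29 = 0.448276: log2(p) = -1.157541, -p*log2(p) = 0.518898
H = 0.523879 + 0.470280 + 0.167517 + 0.518898 = 1.680574

H = 1.6806 bits/symbol


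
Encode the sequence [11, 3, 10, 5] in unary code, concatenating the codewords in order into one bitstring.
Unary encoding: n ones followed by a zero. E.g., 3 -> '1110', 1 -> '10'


Encode each number as n ones followed by a terminating 0:
  11 -> 111111111110 (12 bits)
  3 -> 1110 (4 bits)
  10 -> 11111111110 (11 bits)
  5 -> 111110 (6 bits)
Total length = 12 + 4 + 11 + 6 = 33 bits.

Unary([11, 3, 10, 5]) = 111111111110111011111111110111110 (33 bits)


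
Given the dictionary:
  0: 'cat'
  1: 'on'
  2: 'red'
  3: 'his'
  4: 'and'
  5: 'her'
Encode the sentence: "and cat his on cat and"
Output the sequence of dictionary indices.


Look up each word in the dictionary:
  'and' -> 4
  'cat' -> 0
  'his' -> 3
  'on' -> 1
  'cat' -> 0
  'and' -> 4

Encoded: [4, 0, 3, 1, 0, 4]


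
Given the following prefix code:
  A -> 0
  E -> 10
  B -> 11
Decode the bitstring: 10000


Decoding step by step:
Bits 10 -> E
Bits 0 -> A
Bits 0 -> A
Bits 0 -> A


Decoded message: EAAA


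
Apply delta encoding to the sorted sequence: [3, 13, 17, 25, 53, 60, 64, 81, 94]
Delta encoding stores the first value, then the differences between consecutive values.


First value: 3
Deltas:
  13 - 3 = 10
  17 - 13 = 4
  25 - 17 = 8
  53 - 25 = 28
  60 - 53 = 7
  64 - 60 = 4
  81 - 64 = 17
  94 - 81 = 13


Delta encoded: [3, 10, 4, 8, 28, 7, 4, 17, 13]


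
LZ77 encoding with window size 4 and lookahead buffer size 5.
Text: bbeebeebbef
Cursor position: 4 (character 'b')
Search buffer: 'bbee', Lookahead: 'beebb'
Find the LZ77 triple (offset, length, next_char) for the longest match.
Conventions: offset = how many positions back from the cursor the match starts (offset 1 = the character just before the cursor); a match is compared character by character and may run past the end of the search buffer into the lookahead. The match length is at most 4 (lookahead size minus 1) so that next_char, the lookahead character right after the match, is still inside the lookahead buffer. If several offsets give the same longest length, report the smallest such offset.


Try each offset into the search buffer:
  offset=1 (pos 3, char 'e'): match length 0
  offset=2 (pos 2, char 'e'): match length 0
  offset=3 (pos 1, char 'b'): match length 4
  offset=4 (pos 0, char 'b'): match length 1
Longest match has length 4 at offset 3.
next_char = character at position 4 + 4 = 8 -> 'b'

Best match: offset=3, length=4 (matching 'beeb' starting at position 1)
LZ77 triple: (3, 4, 'b')
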